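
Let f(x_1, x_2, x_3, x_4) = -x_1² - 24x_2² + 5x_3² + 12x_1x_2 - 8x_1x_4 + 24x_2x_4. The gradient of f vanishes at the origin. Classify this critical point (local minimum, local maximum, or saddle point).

The Hessian at the origin is H = [[-2, 12, 0, -8], [12, -48, 0, 24], [0, 0, 10, 0], [-8, 24, 0, 0]].
Congruent diagonalization of H (simultaneous row and column reduction) yields pivots -2, 24, 10, 8.
So there are 3 positive, 1 negative pivots.
H is indefinite, so the origin is a saddle point.

saddle point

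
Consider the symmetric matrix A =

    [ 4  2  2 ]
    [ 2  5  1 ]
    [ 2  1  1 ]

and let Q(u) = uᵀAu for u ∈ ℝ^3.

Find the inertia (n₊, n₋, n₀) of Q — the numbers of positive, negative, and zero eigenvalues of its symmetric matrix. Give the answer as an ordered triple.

(2, 0, 1)

Applying the same elementary operations to the rows and columns of A produces a congruent diagonal matrix with entries 4, 4, 0.
That gives 2 positive, 1 zero pivots.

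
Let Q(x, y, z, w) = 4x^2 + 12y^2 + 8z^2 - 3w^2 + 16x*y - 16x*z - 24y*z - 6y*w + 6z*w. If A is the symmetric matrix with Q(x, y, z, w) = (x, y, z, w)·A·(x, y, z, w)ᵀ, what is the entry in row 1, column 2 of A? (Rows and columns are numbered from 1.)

8

The coefficient of x·y in Q is 16. For a symmetric A this equals A[1,2] + A[2,1] = 2·A[1,2].
So A[1,2] = 16/2 = 8.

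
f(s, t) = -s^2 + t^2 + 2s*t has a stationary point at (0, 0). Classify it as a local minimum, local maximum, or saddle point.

The Hessian at the origin is H = [[-2, 2], [2, 2]].
det H = -2·2 − (2)² = -8 < 0, so H is indefinite.
Therefore the origin is a saddle point.

saddle point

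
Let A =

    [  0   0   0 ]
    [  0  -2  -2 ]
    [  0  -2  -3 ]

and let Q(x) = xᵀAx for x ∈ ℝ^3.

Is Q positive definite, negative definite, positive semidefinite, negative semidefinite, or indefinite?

negative semidefinite

Row-reducing A symmetrically gives the diagonal entries 0, -2, -1.
So there are 2 negative, 1 zero pivots.
Hence Q is negative semidefinite.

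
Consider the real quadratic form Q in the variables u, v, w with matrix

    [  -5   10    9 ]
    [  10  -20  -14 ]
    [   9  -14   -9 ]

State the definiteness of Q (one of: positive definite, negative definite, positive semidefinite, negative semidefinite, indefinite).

indefinite

A is congruent to a diagonal matrix with 1 positive, 2 negative and 0 zero entries, so Q is indefinite.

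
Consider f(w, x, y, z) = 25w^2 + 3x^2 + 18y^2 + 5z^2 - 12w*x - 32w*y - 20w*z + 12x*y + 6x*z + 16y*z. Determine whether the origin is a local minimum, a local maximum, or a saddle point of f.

local minimum

The Hessian at the origin is H = [[50, -12, -32, -20], [-12, 6, 12, 6], [-32, 12, 36, 16], [-20, 6, 16, 10]].
Applying the same elementary operations to the rows and columns of H produces a congruent diagonal matrix with entries 50, 78/25, 124/13, 40/31.
That gives 4 positive pivots.
H is positive definite, so the origin is a strict local minimum.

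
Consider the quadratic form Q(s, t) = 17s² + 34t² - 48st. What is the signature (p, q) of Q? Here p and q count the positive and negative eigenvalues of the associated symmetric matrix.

The associated matrix is A = [[17, -24], [-24, 34]].
Congruent diagonalization of A (simultaneous row and column reduction) yields pivots 17, 2/17.
So there are 2 positive pivots.

(2, 0)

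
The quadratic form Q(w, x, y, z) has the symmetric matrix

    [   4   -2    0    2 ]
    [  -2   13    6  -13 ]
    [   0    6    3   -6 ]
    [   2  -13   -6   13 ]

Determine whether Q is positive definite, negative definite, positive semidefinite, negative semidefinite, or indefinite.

positive semidefinite

Row-reducing A symmetrically gives the diagonal entries 4, 12, 0, 0.
That gives 2 positive, 2 zero pivots.
Hence Q is positive semidefinite.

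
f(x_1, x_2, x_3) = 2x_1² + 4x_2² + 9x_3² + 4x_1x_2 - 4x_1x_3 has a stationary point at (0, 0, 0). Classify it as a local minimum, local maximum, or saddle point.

local minimum

The Hessian at the origin is H = [[4, 4, -4], [4, 8, 0], [-4, 0, 18]].
An LDLᵀ factorisation of H has diagonal entries 4, 4, 10.
So there are 3 positive pivots.
H is positive definite, so the origin is a strict local minimum.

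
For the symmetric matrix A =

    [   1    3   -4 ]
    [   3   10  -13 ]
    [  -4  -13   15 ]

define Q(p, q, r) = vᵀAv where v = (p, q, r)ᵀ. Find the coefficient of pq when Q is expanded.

The coefficient of pq is A[1,2] + A[2,1] = 2·3 = 6.

6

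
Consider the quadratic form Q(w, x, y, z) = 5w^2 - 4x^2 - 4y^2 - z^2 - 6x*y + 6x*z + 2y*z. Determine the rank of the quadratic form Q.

The symmetric matrix is A = [[5, 0, 0, 0], [0, -4, -3, 3], [0, -3, -4, 1], [0, 3, 1, -1]].
Congruent diagonalization of A (simultaneous row and column reduction) yields pivots 5, -4, -7/4, 15/7.
That gives 2 positive, 2 negative pivots.
The rank is the number of nonzero pivots: 4.

4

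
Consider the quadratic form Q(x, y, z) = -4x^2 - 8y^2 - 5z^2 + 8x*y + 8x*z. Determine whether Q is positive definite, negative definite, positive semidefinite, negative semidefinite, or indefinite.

indefinite

The symmetric matrix is A = [[-4, 4, 4], [4, -8, 0], [4, 0, -5]].
Symmetric row and column elimination reduces A to a congruent diagonal form with pivots -4, -4, 3.
Counting signs: 1 positive, 2 negative.
Hence Q is indefinite.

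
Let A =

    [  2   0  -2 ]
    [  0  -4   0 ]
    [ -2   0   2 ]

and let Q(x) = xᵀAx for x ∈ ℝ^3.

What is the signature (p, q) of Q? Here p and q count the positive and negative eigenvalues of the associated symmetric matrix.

Symmetric row and column elimination reduces A to a congruent diagonal form with pivots 2, -4, 0.
So there are 1 positive, 1 negative, 1 zero pivots.

(1, 1)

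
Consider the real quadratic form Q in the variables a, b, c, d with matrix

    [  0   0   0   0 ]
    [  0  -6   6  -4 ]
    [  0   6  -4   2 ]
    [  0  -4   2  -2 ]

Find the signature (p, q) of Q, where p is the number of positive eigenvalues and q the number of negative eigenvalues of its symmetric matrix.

(1, 2)

Applying the same elementary operations to the rows and columns of A produces a congruent diagonal matrix with entries 0, -6, 2, -4/3.
Counting signs: 1 positive, 2 negative, 1 zero.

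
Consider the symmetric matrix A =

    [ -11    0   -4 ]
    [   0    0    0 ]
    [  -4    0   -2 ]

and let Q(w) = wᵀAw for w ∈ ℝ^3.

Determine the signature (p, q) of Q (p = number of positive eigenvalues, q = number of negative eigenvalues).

Applying the same elementary operations to the rows and columns of A produces a congruent diagonal matrix with entries -11, 0, -6/11.
That gives 2 negative, 1 zero pivots.

(0, 2)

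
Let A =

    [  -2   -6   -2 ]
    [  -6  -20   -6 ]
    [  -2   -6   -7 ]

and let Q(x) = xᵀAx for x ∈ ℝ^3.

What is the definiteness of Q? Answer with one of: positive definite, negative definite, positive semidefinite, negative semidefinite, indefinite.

Leading principal minors: Δ_1 = -2, Δ_2 = 4, Δ_3 = -20.
The signs alternate starting with Δ_1 < 0, so by Sylvester's criterion Q is negative definite.

negative definite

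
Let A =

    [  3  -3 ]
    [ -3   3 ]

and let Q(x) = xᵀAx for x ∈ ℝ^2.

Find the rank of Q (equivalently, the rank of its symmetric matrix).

1

Symmetric row and column elimination reduces A to a congruent diagonal form with pivots 3, 0.
Counting signs: 1 positive, 1 zero.
The rank is the number of nonzero pivots: 1.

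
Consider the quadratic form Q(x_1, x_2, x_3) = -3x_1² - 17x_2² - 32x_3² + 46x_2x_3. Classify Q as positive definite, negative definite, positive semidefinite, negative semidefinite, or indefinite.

negative definite

The symmetric matrix is A = [[-3, 0, 0], [0, -17, 23], [0, 23, -32]].
Applying the same elementary operations to the rows and columns of A produces a congruent diagonal matrix with entries -3, -17, -15/17.
Counting signs: 3 negative.
Hence Q is negative definite.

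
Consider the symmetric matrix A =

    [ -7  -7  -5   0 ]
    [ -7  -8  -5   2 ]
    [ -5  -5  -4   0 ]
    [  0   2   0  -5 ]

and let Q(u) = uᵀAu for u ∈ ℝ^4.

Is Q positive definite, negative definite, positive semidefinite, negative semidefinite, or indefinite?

Leading principal minors: Δ_1 = -7, Δ_2 = 7, Δ_3 = -3, Δ_4 = 3.
The signs alternate starting with Δ_1 < 0, so by Sylvester's criterion Q is negative definite.

negative definite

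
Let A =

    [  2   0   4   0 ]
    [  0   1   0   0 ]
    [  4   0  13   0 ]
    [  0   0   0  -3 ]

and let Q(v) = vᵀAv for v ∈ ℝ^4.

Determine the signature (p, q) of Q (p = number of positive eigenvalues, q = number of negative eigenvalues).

(3, 1)

Applying the same elementary operations to the rows and columns of A produces a congruent diagonal matrix with entries 2, 1, 5, -3.
Counting signs: 3 positive, 1 negative.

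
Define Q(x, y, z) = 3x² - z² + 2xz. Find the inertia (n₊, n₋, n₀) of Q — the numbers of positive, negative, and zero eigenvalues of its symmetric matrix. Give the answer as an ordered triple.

The symmetric matrix is A = [[3, 0, 1], [0, 0, 0], [1, 0, -1]].
Symmetric row and column elimination reduces A to a congruent diagonal form with pivots 3, 0, -4/3.
Counting signs: 1 positive, 1 negative, 1 zero.

(1, 1, 1)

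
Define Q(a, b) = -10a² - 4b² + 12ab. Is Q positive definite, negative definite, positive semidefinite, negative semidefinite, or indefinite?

The symmetric matrix of Q is A = [[-10, 6], [6, -4]].
Leading principal minors: Δ_1 = -10, Δ_2 = 4.
The signs alternate starting with Δ_1 < 0, so by Sylvester's criterion Q is negative definite.

negative definite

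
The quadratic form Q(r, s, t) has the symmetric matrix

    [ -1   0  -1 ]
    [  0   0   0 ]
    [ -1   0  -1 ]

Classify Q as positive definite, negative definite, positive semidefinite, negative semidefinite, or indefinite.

negative semidefinite

Symmetric row and column elimination reduces A to a congruent diagonal form with pivots -1, 0, 0.
Counting signs: 1 negative, 2 zero.
Hence Q is negative semidefinite.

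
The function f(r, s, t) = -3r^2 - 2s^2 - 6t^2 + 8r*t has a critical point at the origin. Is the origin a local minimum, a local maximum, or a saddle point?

local maximum

The Hessian at the origin is H = [[-6, 0, 8], [0, -4, 0], [8, 0, -12]].
An LDLᵀ factorisation of H has diagonal entries -6, -4, -4/3.
So there are 3 negative pivots.
H is negative definite, so the origin is a strict local maximum.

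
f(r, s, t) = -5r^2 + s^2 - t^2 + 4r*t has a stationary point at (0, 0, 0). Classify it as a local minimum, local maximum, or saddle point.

The Hessian at the origin is H = [[-10, 0, 4], [0, 2, 0], [4, 0, -2]].
An LDLᵀ factorisation of H has diagonal entries -10, 2, -2/5.
So there are 1 positive, 2 negative pivots.
H is indefinite, so the origin is a saddle point.

saddle point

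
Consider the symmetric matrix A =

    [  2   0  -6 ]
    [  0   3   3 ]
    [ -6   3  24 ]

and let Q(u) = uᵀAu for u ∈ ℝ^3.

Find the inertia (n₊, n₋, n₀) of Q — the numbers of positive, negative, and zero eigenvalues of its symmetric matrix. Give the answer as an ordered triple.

(3, 0, 0)

Congruent diagonalization of A (simultaneous row and column reduction) yields pivots 2, 3, 3.
That gives 3 positive pivots.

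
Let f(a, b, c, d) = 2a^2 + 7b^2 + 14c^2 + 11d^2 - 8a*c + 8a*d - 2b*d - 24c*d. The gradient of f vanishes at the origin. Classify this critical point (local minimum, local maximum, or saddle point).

The Hessian at the origin is H = [[4, 0, -8, 8], [0, 14, 0, -2], [-8, 0, 28, -24], [8, -2, -24, 22]].
Congruent diagonalization of H (simultaneous row and column reduction) yields pivots 4, 14, 12, 8/21.
That gives 4 positive pivots.
H is positive definite, so the origin is a strict local minimum.

local minimum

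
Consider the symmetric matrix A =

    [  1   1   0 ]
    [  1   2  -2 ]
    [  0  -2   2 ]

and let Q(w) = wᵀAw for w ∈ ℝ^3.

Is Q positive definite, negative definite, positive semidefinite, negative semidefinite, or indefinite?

indefinite

An LDLᵀ factorisation of A has diagonal entries 1, 1, -2.
Counting signs: 2 positive, 1 negative.
Hence Q is indefinite.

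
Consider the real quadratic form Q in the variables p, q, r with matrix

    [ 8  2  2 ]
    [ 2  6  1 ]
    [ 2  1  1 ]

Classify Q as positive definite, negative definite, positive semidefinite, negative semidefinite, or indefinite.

positive definite

Leading principal minors: Δ_1 = 8, Δ_2 = 44, Δ_3 = 20.
All leading principal minors are positive, so by Sylvester's criterion Q is positive definite.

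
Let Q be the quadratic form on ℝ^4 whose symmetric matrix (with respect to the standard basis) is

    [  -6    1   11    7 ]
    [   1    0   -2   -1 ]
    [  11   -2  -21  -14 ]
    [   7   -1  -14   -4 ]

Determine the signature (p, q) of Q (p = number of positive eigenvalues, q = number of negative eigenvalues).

Applying the same elementary operations to the rows and columns of A produces a congruent diagonal matrix with entries -6, 1/6, -1, 5.
That gives 2 positive, 2 negative pivots.

(2, 2)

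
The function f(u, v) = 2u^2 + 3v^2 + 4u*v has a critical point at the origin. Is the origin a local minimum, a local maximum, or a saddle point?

local minimum

The Hessian at the origin is H = [[4, 4], [4, 6]].
det H = 4·6 − (4)² = 8 > 0 and H[1,1] = 4 > 0, so H is positive definite.
Therefore the origin is a local minimum.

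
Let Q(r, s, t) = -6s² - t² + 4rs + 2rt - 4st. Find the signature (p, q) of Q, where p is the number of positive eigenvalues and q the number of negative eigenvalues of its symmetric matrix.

The symmetric matrix is A = [[0, 2, 1], [2, -6, -2], [1, -2, -1]].
By Sylvester's law of inertia any congruent diagonalization of A has 1 positive, 2 negative and 0 zero entries.

(1, 2)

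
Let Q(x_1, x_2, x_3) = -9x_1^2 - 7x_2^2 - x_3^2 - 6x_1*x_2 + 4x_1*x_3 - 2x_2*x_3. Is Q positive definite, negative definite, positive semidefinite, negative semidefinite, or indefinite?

negative definite

The symmetric matrix of Q is A = [[-9, -3, 2], [-3, -7, -1], [2, -1, -1]].
Leading principal minors: Δ_1 = -9, Δ_2 = 54, Δ_3 = -5.
The signs alternate starting with Δ_1 < 0, so by Sylvester's criterion Q is negative definite.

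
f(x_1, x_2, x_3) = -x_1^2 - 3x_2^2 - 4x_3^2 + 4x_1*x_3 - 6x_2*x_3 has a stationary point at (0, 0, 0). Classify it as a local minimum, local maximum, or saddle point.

saddle point

The Hessian at the origin is H = [[-2, 0, 4], [0, -6, -6], [4, -6, -8]].
Congruent diagonalization of H (simultaneous row and column reduction) yields pivots -2, -6, 6.
That gives 1 positive, 2 negative pivots.
H is indefinite, so the origin is a saddle point.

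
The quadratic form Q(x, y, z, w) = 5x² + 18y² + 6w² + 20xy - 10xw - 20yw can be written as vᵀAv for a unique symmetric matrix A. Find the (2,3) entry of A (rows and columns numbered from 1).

The coefficient of y·z in Q is 0. For a symmetric A this equals A[2,3] + A[3,2] = 2·A[2,3].
So A[2,3] = 0/2 = 0.

0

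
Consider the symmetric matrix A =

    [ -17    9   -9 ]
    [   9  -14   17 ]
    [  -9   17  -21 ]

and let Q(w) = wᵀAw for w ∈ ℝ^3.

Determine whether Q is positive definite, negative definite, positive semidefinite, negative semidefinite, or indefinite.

Leading principal minors: Δ_1 = -17, Δ_2 = 157, Δ_3 = -4.
The signs alternate starting with Δ_1 < 0, so by Sylvester's criterion Q is negative definite.

negative definite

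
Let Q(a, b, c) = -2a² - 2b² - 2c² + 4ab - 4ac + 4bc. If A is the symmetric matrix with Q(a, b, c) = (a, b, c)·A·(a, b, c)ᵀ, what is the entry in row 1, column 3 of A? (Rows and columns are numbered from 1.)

-2

The coefficient of a·c in Q is -4. For a symmetric A this equals A[1,3] + A[3,1] = 2·A[1,3].
So A[1,3] = -4/2 = -2.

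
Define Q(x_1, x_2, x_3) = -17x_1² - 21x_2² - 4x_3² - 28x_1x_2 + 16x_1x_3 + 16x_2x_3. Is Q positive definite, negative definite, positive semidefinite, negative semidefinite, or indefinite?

The symmetric matrix of Q is A = [[-17, -14, 8], [-14, -21, 8], [8, 8, -4]].
Leading principal minors: Δ_1 = -17, Δ_2 = 161, Δ_3 = -4.
The signs alternate starting with Δ_1 < 0, so by Sylvester's criterion Q is negative definite.

negative definite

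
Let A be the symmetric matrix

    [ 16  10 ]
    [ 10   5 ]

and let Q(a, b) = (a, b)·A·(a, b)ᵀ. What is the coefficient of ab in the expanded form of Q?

20

The coefficient of ab is A[1,2] + A[2,1] = 2·10 = 20.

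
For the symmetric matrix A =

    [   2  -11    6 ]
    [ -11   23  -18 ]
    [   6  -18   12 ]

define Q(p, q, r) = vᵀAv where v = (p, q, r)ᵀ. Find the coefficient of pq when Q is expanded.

-22

The coefficient of pq is A[1,2] + A[2,1] = 2·(-11) = -22.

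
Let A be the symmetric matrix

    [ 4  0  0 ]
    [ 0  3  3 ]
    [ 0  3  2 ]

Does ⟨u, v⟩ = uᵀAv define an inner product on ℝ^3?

Symmetric row and column elimination reduces A to a congruent diagonal form with pivots 4, 3, -1.
That gives 2 positive, 1 negative pivots.
Hence Q is indefinite.
⟨·,·⟩ is an inner product exactly when A is positive definite.

no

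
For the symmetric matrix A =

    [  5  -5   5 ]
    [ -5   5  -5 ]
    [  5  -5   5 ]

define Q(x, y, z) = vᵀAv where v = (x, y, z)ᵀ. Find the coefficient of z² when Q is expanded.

The coefficient of z² is the diagonal entry A[3,3] = 5.

5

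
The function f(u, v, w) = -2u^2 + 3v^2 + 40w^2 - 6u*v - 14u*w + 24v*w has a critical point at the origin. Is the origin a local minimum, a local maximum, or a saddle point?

The Hessian at the origin is H = [[-4, -6, -14], [-6, 6, 24], [-14, 24, 80]].
Congruent diagonalization of H (simultaneous row and column reduction) yields pivots -4, 15, -6.
That gives 1 positive, 2 negative pivots.
H is indefinite, so the origin is a saddle point.

saddle point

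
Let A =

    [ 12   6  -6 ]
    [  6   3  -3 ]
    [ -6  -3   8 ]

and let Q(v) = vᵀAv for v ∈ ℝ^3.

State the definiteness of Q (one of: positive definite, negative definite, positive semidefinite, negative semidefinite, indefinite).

positive semidefinite

Congruent diagonalization of A (simultaneous row and column reduction) yields pivots 12, 0, 5.
Counting signs: 2 positive, 1 zero.
Hence Q is positive semidefinite.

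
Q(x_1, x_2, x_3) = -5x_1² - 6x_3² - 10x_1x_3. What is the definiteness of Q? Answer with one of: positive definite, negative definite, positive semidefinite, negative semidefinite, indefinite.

The associated matrix is A = [[-5, 0, -5], [0, 0, 0], [-5, 0, -6]].
Symmetric row and column elimination reduces A to a congruent diagonal form with pivots -5, 0, -1.
That gives 2 negative, 1 zero pivots.
Hence Q is negative semidefinite.

negative semidefinite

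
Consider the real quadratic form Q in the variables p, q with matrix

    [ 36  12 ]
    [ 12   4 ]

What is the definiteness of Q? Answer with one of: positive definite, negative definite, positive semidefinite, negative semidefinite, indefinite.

positive semidefinite

Congruent diagonalization of A (simultaneous row and column reduction) yields pivots 36, 0.
That gives 1 positive, 1 zero pivots.
Hence Q is positive semidefinite.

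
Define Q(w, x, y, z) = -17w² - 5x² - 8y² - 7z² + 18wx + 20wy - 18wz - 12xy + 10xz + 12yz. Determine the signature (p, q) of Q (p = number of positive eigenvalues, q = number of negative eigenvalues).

(0, 3)

Write A = [[-17, 9, 10, -9], [9, -5, -6, 5], [10, -6, -8, 6], [-9, 5, 6, -7]].
Row-reducing A symmetrically gives the diagonal entries -17, -4/17, 0, -2.
So there are 3 negative, 1 zero pivots.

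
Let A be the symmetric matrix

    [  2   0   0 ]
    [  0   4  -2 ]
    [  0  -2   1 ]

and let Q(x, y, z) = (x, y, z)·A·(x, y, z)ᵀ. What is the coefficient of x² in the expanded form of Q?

The coefficient of x² is the diagonal entry A[1,1] = 2.

2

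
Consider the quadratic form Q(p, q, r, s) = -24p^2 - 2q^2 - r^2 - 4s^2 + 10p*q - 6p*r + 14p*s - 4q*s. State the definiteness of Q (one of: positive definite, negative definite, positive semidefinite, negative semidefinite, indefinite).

The symmetric matrix is A = [[-24, 5, -3, 7], [5, -2, 0, -2], [-3, 0, -1, 0], [7, -2, 0, -4]].
Row-reducing A symmetrically gives the diagonal entries -24, -23/24, -5/23, -2/5.
So there are 4 negative pivots.
Hence Q is negative definite.

negative definite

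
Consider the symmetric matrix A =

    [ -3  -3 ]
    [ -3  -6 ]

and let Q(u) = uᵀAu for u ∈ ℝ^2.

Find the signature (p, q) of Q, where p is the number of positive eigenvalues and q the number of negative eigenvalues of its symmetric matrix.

Applying the same elementary operations to the rows and columns of A produces a congruent diagonal matrix with entries -3, -3.
That gives 2 negative pivots.

(0, 2)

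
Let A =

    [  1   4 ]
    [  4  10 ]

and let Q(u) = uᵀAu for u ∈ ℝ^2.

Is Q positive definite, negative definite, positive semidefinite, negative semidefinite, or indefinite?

indefinite

An LDLᵀ factorisation of A has diagonal entries 1, -6.
So there are 1 positive, 1 negative pivots.
Hence Q is indefinite.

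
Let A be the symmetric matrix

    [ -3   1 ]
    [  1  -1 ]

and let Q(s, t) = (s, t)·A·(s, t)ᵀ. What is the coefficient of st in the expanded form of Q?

The coefficient of st is A[1,2] + A[2,1] = 2·1 = 2.

2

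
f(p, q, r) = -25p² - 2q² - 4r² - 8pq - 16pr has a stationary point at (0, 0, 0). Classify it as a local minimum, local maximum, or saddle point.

local maximum

The Hessian at the origin is H = [[-50, -8, -16], [-8, -4, 0], [-16, 0, -8]].
Symmetric row and column elimination reduces H to a congruent diagonal form with pivots -50, -68/25, -8/17.
That gives 3 negative pivots.
H is negative definite, so the origin is a strict local maximum.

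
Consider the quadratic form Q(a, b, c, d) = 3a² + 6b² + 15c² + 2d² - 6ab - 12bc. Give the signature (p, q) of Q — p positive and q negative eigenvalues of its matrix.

(4, 0)

The symmetric matrix is A = [[3, -3, 0, 0], [-3, 6, -6, 0], [0, -6, 15, 0], [0, 0, 0, 2]].
An LDLᵀ factorisation of A has diagonal entries 3, 3, 3, 2.
So there are 4 positive pivots.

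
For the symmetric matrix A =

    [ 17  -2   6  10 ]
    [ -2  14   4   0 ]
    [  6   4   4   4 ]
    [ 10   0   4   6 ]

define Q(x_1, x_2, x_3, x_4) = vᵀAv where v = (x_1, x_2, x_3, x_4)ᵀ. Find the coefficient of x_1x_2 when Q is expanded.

-4

The coefficient of x_1x_2 is A[1,2] + A[2,1] = 2·(-2) = -4.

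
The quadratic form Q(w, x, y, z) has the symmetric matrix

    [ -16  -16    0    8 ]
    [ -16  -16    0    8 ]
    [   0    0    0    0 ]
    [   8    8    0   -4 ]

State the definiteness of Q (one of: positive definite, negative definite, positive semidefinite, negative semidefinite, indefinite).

Congruent diagonalization of A (simultaneous row and column reduction) yields pivots -16, 0, 0, 0.
Counting signs: 1 negative, 3 zero.
Hence Q is negative semidefinite.

negative semidefinite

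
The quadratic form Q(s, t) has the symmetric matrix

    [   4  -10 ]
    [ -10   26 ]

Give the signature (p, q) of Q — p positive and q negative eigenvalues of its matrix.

Row-reducing A symmetrically gives the diagonal entries 4, 1.
Counting signs: 2 positive.

(2, 0)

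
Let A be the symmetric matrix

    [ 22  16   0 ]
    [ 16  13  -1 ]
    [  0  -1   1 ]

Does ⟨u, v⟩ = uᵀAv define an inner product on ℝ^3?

Leading principal minors: Δ_1 = 22, Δ_2 = 30, Δ_3 = 8.
All leading principal minors are positive, so by Sylvester's criterion Q is positive definite.
⟨·,·⟩ is an inner product exactly when A is positive definite.

yes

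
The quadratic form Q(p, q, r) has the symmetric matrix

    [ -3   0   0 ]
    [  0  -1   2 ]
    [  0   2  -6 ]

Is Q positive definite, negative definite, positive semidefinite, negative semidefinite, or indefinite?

Congruent diagonalization of A (simultaneous row and column reduction) yields pivots -3, -1, -2.
Counting signs: 3 negative.
Hence Q is negative definite.

negative definite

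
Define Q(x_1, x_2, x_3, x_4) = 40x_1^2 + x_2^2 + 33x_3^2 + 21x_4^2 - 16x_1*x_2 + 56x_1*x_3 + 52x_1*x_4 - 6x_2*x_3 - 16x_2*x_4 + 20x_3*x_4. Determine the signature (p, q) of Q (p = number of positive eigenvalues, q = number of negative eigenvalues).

The symmetric matrix is A = [[40, -8, 28, 26], [-8, 1, -3, -8], [28, -3, 33, 10], [26, -8, 10, 21]].
Congruent diagonalization of A (simultaneous row and column reduction) yields pivots 40, -3/5, 74/3, 15/37.
That gives 3 positive, 1 negative pivots.

(3, 1)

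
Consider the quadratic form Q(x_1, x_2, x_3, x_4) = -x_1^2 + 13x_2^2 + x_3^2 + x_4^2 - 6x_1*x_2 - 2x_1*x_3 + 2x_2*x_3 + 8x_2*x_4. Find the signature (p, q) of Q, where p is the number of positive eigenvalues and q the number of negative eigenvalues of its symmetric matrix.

The associated matrix is A = [[-1, -3, -1, 0], [-3, 13, 1, 4], [-1, 1, 1, 0], [0, 4, 0, 1]].
Applying the same elementary operations to the rows and columns of A produces a congruent diagonal matrix with entries -1, 22, 14/11, -1/7.
That gives 2 positive, 2 negative pivots.

(2, 2)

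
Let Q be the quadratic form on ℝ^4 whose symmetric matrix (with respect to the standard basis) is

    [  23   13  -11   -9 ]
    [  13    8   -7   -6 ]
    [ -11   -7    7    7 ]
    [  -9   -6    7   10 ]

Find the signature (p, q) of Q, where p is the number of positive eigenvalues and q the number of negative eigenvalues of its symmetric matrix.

Applying the same elementary operations to the rows and columns of A produces a congruent diagonal matrix with entries 23, 15/23, 4/5, 2.
Counting signs: 4 positive.

(4, 0)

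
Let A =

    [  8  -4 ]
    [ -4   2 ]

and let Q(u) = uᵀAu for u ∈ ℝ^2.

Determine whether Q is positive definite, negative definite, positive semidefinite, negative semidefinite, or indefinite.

positive semidefinite

For the 2×2 matrix [[8, -4], [-4, 2]]: det = 8·2 − (-4)² = 0, trace = 10.
det = 0 so one eigenvalue is zero; the form is semidefinite with the sign of the trace.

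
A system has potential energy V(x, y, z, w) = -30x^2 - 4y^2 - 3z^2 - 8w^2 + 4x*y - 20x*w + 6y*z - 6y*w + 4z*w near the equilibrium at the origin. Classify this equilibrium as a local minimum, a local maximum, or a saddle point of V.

local maximum

The Hessian at the origin is H = [[-60, 4, 0, -20], [4, -8, 6, -6], [0, 6, -6, 4], [-20, -6, 4, -16]].
Applying the same elementary operations to the rows and columns of H produces a congruent diagonal matrix with entries -60, -116/15, -39/29, -10/39.
So there are 4 negative pivots.
H is negative definite, so the origin is a strict local maximum.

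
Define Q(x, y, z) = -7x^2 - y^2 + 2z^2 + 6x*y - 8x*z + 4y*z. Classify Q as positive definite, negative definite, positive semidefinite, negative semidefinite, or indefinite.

The symmetric matrix is A = [[-7, 3, -4], [3, -1, 2], [-4, 2, 2]].
Congruent diagonalization of A (simultaneous row and column reduction) yields pivots -7, 2/7, 4.
That gives 2 positive, 1 negative pivots.
Hence Q is indefinite.

indefinite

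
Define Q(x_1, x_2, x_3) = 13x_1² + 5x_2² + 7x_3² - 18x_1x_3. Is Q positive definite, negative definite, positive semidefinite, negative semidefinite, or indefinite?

positive definite

Write A = [[13, 0, -9], [0, 5, 0], [-9, 0, 7]].
Applying the same elementary operations to the rows and columns of A produces a congruent diagonal matrix with entries 13, 5, 10/13.
So there are 3 positive pivots.
Hence Q is positive definite.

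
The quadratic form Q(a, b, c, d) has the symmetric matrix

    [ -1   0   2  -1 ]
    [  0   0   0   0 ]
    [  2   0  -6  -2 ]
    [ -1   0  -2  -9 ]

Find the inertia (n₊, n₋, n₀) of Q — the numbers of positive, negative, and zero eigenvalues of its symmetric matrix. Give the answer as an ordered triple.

(0, 2, 2)

Row-reducing A symmetrically gives the diagonal entries -1, 0, -2, 0.
So there are 2 negative, 2 zero pivots.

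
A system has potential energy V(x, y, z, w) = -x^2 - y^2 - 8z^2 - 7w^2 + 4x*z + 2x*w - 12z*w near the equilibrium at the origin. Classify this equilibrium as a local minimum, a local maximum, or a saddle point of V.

local maximum

The Hessian at the origin is H = [[-2, 0, 4, 2], [0, -2, 0, 0], [4, 0, -16, -12], [2, 0, -12, -14]].
Congruent diagonalization of H (simultaneous row and column reduction) yields pivots -2, -2, -8, -4.
So there are 4 negative pivots.
H is negative definite, so the origin is a strict local maximum.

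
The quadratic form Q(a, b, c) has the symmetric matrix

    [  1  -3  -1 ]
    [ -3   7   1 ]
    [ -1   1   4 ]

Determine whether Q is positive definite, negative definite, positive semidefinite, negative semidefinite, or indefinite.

indefinite

Row-reducing A symmetrically gives the diagonal entries 1, -2, 5.
So there are 2 positive, 1 negative pivots.
Hence Q is indefinite.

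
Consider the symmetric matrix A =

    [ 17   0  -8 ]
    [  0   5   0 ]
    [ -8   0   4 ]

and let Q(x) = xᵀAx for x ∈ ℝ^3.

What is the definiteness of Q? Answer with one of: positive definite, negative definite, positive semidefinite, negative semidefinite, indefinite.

positive definite

Congruent diagonalization of A (simultaneous row and column reduction) yields pivots 17, 5, 4/17.
So there are 3 positive pivots.
Hence Q is positive definite.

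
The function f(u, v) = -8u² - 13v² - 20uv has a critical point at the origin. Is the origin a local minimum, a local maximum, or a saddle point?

local maximum

The Hessian at the origin is H = [[-16, -20], [-20, -26]].
det H = -16·-26 − (-20)² = 16 > 0 and H[1,1] = -16 < 0, so H is negative definite.
Therefore the origin is a local maximum.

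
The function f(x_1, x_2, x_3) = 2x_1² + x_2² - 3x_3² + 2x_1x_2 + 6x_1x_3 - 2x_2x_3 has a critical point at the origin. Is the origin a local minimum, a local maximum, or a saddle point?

saddle point

The Hessian at the origin is H = [[4, 2, 6], [2, 2, -2], [6, -2, -6]].
An LDLᵀ factorisation of H has diagonal entries 4, 1, -40.
So there are 2 positive, 1 negative pivots.
H is indefinite, so the origin is a saddle point.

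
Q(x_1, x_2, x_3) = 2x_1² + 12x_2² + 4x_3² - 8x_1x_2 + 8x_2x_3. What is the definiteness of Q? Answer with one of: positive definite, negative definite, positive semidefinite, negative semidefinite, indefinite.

Write A = [[2, -4, 0], [-4, 12, 4], [0, 4, 4]].
Congruent diagonalization of A (simultaneous row and column reduction) yields pivots 2, 4, 0.
So there are 2 positive, 1 zero pivots.
Hence Q is positive semidefinite.

positive semidefinite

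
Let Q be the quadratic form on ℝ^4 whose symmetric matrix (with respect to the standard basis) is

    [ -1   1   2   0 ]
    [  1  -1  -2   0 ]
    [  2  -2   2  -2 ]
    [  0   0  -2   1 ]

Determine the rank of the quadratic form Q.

Congruent diagonalization of A (simultaneous row and column reduction) yields pivots -1, 0, 6, 1/3.
Counting signs: 2 positive, 1 negative, 1 zero.
The rank is the number of nonzero pivots: 3.

3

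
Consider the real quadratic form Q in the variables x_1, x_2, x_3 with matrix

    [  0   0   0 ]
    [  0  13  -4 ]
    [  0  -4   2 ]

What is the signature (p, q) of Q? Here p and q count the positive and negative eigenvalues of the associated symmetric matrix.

(2, 0)

Applying the same elementary operations to the rows and columns of A produces a congruent diagonal matrix with entries 0, 13, 10/13.
So there are 2 positive, 1 zero pivots.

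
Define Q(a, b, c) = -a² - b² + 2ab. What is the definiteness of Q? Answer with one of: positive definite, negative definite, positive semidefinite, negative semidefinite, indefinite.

negative semidefinite

The symmetric matrix is A = [[-1, 1, 0], [1, -1, 0], [0, 0, 0]].
Row-reducing A symmetrically gives the diagonal entries -1, 0, 0.
So there are 1 negative, 2 zero pivots.
Hence Q is negative semidefinite.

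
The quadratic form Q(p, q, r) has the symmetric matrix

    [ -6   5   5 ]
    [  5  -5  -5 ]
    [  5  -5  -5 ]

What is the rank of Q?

Symmetric row and column elimination reduces A to a congruent diagonal form with pivots -6, -5/6, 0.
That gives 2 negative, 1 zero pivots.
The rank is the number of nonzero pivots: 2.

2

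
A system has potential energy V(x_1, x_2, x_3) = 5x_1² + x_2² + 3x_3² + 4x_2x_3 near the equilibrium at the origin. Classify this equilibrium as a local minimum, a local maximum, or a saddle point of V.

The Hessian at the origin is H = [[10, 0, 0], [0, 2, 4], [0, 4, 6]].
An LDLᵀ factorisation of H has diagonal entries 10, 2, -2.
So there are 2 positive, 1 negative pivots.
H is indefinite, so the origin is a saddle point.

saddle point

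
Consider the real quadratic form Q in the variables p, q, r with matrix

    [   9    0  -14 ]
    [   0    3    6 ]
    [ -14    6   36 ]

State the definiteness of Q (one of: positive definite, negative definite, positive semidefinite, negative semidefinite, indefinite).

Leading principal minors: Δ_1 = 9, Δ_2 = 27, Δ_3 = 60.
All leading principal minors are positive, so by Sylvester's criterion Q is positive definite.

positive definite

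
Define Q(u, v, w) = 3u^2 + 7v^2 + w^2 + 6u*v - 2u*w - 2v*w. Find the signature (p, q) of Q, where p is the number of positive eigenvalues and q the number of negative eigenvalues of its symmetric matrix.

Write A = [[3, 3, -1], [3, 7, -1], [-1, -1, 1]].
Row-reducing A symmetrically gives the diagonal entries 3, 4, 2/3.
So there are 3 positive pivots.

(3, 0)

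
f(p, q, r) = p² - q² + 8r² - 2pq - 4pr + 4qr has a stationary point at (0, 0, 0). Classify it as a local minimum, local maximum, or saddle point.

saddle point

The Hessian at the origin is H = [[2, -2, -4], [-2, -2, 4], [-4, 4, 16]].
Congruent diagonalization of H (simultaneous row and column reduction) yields pivots 2, -4, 8.
Counting signs: 2 positive, 1 negative.
H is indefinite, so the origin is a saddle point.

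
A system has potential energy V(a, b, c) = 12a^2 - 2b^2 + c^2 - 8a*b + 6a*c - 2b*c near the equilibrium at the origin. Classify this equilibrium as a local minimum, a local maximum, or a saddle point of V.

saddle point

The Hessian at the origin is H = [[24, -8, 6], [-8, -4, -2], [6, -2, 2]].
Symmetric row and column elimination reduces H to a congruent diagonal form with pivots 24, -20/3, 1/2.
So there are 2 positive, 1 negative pivots.
H is indefinite, so the origin is a saddle point.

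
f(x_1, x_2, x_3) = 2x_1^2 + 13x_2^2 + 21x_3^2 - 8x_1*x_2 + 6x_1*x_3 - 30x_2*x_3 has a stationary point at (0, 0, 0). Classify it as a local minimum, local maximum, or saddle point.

local minimum

The Hessian at the origin is H = [[4, -8, 6], [-8, 26, -30], [6, -30, 42]].
Congruent diagonalization of H (simultaneous row and column reduction) yields pivots 4, 10, 3/5.
Counting signs: 3 positive.
H is positive definite, so the origin is a strict local minimum.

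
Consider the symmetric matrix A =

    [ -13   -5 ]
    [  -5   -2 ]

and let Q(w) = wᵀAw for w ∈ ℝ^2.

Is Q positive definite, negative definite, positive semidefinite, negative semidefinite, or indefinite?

For the 2×2 matrix [[-13, -5], [-5, -2]]: det = -13·-2 − (-5)² = 1, trace = -15.
det > 0 so both eigenvalues share the sign of the trace; trace = -15 < 0 ⇒ both negative.

negative definite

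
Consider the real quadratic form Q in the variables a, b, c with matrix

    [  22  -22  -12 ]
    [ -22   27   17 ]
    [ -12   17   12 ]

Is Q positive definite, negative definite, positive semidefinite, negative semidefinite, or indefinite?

Leading principal minors: Δ_1 = 22, Δ_2 = 110, Δ_3 = 50.
All leading principal minors are positive, so by Sylvester's criterion Q is positive definite.

positive definite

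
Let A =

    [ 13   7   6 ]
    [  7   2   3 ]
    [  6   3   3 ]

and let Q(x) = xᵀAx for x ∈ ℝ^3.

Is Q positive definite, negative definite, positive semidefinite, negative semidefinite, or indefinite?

Congruent diagonalization of A (simultaneous row and column reduction) yields pivots 13, -23/13, 6/23.
Counting signs: 2 positive, 1 negative.
Hence Q is indefinite.

indefinite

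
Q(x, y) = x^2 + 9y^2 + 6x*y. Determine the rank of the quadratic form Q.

1

Write A = [[1, 3], [3, 9]].
Symmetric row and column elimination reduces A to a congruent diagonal form with pivots 1, 0.
So there are 1 positive, 1 zero pivots.
The rank is the number of nonzero pivots: 1.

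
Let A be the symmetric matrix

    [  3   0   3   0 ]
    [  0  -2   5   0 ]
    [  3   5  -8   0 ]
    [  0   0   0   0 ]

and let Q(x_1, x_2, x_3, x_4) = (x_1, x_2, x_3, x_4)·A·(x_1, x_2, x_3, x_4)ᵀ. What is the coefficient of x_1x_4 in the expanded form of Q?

0

The coefficient of x_1x_4 is A[1,4] + A[4,1] = 2·0 = 0.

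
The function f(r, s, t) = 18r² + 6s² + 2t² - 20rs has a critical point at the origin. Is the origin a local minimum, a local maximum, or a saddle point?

The Hessian at the origin is H = [[36, -20, 0], [-20, 12, 0], [0, 0, 4]].
Symmetric row and column elimination reduces H to a congruent diagonal form with pivots 36, 8/9, 4.
That gives 3 positive pivots.
H is positive definite, so the origin is a strict local minimum.

local minimum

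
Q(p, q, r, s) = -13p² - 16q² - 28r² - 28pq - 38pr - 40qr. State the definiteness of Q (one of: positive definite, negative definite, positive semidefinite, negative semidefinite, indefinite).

Write A = [[-13, -14, -19, 0], [-14, -16, -20, 0], [-19, -20, -28, 0], [0, 0, 0, 0]].
Symmetric row and column elimination reduces A to a congruent diagonal form with pivots -13, -12/13, 0, 0.
So there are 2 negative, 2 zero pivots.
Hence Q is negative semidefinite.

negative semidefinite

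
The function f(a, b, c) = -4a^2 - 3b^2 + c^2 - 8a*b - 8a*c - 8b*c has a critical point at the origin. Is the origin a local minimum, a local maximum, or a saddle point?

The Hessian at the origin is H = [[-8, -8, -8], [-8, -6, -8], [-8, -8, 2]].
An LDLᵀ factorisation of H has diagonal entries -8, 2, 10.
That gives 2 positive, 1 negative pivots.
H is indefinite, so the origin is a saddle point.

saddle point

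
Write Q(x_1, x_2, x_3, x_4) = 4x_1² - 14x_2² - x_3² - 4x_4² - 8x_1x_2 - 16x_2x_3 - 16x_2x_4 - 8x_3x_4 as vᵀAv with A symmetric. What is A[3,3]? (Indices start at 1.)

-1

The coefficient of x_3² in Q is -1, and that is exactly A[3,3].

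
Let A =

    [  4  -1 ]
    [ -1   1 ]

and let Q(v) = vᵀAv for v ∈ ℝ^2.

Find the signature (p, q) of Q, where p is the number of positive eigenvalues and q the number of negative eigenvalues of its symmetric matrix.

(2, 0)

An LDLᵀ factorisation of A has diagonal entries 4, 3/4.
That gives 2 positive pivots.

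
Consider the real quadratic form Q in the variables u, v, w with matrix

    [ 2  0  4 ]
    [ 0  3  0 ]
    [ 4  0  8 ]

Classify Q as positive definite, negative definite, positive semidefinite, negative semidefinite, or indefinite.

positive semidefinite

Symmetric row and column elimination reduces A to a congruent diagonal form with pivots 2, 3, 0.
That gives 2 positive, 1 zero pivots.
Hence Q is positive semidefinite.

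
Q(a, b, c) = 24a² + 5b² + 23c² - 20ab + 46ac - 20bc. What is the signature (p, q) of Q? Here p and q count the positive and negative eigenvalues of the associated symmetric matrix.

(3, 0)

The symmetric matrix is A = [[24, -10, 23], [-10, 5, -10], [23, -10, 23]].
An LDLᵀ factorisation of A has diagonal entries 24, 5/6, 3/4.
That gives 3 positive pivots.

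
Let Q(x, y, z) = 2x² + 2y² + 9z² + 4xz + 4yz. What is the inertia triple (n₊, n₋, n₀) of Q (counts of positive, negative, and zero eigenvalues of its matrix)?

(3, 0, 0)

The associated matrix is A = [[2, 0, 2], [0, 2, 2], [2, 2, 9]].
Symmetric row and column elimination reduces A to a congruent diagonal form with pivots 2, 2, 5.
So there are 3 positive pivots.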